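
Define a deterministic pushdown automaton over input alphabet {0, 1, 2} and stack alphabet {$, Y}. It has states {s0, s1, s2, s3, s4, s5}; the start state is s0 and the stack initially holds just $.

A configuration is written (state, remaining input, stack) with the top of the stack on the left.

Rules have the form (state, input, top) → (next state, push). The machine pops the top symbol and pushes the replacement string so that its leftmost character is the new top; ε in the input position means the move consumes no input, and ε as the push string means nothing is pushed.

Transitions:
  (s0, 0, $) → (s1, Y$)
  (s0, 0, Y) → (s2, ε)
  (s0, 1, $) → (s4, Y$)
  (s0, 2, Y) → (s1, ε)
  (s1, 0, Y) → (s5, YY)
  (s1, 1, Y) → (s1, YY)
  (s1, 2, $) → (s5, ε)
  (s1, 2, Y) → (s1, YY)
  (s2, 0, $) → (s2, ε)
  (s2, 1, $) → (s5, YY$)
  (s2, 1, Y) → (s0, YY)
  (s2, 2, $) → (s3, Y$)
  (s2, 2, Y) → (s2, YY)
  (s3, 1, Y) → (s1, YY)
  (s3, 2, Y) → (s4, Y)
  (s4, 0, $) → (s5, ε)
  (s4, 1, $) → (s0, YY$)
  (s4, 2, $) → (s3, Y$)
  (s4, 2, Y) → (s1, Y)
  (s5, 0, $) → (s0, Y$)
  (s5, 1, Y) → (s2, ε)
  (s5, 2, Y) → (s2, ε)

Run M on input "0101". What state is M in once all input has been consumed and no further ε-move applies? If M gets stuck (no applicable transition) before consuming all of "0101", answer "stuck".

(s0, 0101, $) ⊢ (s1, 101, Y$) ⊢ (s1, 01, YY$) ⊢ (s5, 1, YYY$) ⊢ (s2, ε, YY$)
All input consumed; M is in state s2.

s2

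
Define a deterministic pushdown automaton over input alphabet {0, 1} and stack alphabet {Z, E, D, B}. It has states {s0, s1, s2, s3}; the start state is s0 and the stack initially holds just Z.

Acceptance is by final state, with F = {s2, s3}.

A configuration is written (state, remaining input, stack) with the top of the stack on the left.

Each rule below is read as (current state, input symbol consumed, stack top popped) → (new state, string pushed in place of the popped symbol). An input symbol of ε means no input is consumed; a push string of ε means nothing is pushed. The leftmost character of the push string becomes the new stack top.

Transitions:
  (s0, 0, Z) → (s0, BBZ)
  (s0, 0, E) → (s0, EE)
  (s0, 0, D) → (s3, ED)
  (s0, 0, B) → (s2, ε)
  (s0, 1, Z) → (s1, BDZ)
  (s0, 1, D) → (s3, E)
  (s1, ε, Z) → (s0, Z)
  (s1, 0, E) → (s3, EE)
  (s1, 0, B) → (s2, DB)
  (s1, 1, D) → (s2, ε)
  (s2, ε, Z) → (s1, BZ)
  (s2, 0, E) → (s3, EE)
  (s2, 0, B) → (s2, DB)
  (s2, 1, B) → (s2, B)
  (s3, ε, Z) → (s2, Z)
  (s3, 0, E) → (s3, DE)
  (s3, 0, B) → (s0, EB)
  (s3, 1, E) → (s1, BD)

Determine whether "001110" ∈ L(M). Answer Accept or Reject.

(s0, 001110, Z)
  read 0, top Z: go to s0, push BBZ → (s0, 01110, BBZ)
  read 0, top B: go to s2, push ε → (s2, 1110, BZ)
  read 1, top B: go to s2, push B → (s2, 110, BZ)
  read 1, top B: go to s2, push B → (s2, 10, BZ)
  read 1, top B: go to s2, push B → (s2, 0, BZ)
  read 0, top B: go to s2, push DB → (s2, ε, DBZ)
All input consumed; state s2 ∈ F.

Accept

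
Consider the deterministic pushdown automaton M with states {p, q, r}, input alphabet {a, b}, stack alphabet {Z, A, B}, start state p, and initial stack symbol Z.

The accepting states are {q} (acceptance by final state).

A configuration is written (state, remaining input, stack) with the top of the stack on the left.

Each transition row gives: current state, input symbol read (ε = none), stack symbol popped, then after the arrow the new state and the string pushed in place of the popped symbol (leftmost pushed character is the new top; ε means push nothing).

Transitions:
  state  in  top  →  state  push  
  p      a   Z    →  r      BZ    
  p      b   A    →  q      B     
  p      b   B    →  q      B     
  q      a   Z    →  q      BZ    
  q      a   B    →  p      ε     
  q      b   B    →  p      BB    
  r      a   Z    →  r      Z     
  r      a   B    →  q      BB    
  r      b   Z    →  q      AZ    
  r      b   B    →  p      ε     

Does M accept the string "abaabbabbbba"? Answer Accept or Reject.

Reject

(p, abaabbabbbba, Z)
  read a, top Z: go to r, push BZ → (r, baabbabbbba, BZ)
  read b, top B: go to p, push ε → (p, aabbabbbba, Z)
  read a, top Z: go to r, push BZ → (r, abbabbbba, BZ)
  read a, top B: go to q, push BB → (q, bbabbbba, BBZ)
  read b, top B: go to p, push BB → (p, babbbba, BBBZ)
  read b, top B: go to q, push B → (q, abbbba, BBBZ)
  read a, top B: go to p, push ε → (p, bbbba, BBZ)
  read b, top B: go to q, push B → (q, bbba, BBZ)
  read b, top B: go to p, push BB → (p, bba, BBBZ)
  read b, top B: go to q, push B → (q, ba, BBBZ)
  read b, top B: go to p, push BB → (p, a, BBBBZ)
No transition applies at (p, a, BBBBZ); input not fully consumed.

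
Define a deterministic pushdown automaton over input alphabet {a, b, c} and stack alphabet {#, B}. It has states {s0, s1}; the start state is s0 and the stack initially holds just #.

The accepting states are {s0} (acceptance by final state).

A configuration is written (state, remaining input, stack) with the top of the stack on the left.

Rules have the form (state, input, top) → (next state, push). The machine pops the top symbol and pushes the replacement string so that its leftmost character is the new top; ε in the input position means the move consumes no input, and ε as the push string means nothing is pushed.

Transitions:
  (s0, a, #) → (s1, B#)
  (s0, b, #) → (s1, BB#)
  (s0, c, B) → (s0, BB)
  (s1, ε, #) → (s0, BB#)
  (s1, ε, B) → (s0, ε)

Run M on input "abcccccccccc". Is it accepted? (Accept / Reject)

Accept

(s0, abcccccccccc, #)
  read a, top #: go to s1, push B# → (s1, bcccccccccc, B#)
  ε-move, top B: go to s0, push ε → (s0, bcccccccccc, #)
  read b, top #: go to s1, push BB# → (s1, cccccccccc, BB#)
  ε-move, top B: go to s0, push ε → (s0, cccccccccc, B#)
  read c, top B: go to s0, push BB → (s0, ccccccccc, BB#)
  read c, top B: go to s0, push BB → (s0, cccccccc, BBB#)
  read c, top B: go to s0, push BB → (s0, ccccccc, BBBB#)
  read c, top B: go to s0, push BB → (s0, cccccc, BBBBB#)
  read c, top B: go to s0, push BB → (s0, ccccc, BBBBBB#)
  read c, top B: go to s0, push BB → (s0, cccc, BBBBBBB#)
  read c, top B: go to s0, push BB → (s0, ccc, BBBBBBBB#)
  read c, top B: go to s0, push BB → (s0, cc, BBBBBBBBB#)
  read c, top B: go to s0, push BB → (s0, c, BBBBBBBBBB#)
  read c, top B: go to s0, push BB → (s0, ε, BBBBBBBBBBB#)
All input consumed; state s0 ∈ F.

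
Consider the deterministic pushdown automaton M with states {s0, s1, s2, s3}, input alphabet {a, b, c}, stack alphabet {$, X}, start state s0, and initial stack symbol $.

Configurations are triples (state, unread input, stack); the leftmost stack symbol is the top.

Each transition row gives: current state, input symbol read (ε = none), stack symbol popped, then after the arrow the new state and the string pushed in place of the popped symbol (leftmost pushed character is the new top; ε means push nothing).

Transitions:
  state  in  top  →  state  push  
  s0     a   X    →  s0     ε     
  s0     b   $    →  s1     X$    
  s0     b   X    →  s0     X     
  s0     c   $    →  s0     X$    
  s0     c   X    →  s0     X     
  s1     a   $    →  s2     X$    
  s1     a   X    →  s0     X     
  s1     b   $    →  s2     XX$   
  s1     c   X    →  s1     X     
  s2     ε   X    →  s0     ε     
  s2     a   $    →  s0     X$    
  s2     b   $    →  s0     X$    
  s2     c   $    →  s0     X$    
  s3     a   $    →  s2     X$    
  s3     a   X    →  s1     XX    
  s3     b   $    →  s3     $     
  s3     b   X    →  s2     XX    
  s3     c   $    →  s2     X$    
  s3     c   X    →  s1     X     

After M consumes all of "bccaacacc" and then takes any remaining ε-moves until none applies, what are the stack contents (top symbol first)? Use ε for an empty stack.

X$

(s0, bccaacacc, $)
  read b, top $: go to s1, push X$ → (s1, ccaacacc, X$)
  read c, top X: go to s1, push X → (s1, caacacc, X$)
  read c, top X: go to s1, push X → (s1, aacacc, X$)
  read a, top X: go to s0, push X → (s0, acacc, X$)
  read a, top X: go to s0, push ε → (s0, cacc, $)
  read c, top $: go to s0, push X$ → (s0, acc, X$)
  read a, top X: go to s0, push ε → (s0, cc, $)
  read c, top $: go to s0, push X$ → (s0, c, X$)
  read c, top X: go to s0, push X → (s0, ε, X$)
All input consumed in state s0 with stack X$.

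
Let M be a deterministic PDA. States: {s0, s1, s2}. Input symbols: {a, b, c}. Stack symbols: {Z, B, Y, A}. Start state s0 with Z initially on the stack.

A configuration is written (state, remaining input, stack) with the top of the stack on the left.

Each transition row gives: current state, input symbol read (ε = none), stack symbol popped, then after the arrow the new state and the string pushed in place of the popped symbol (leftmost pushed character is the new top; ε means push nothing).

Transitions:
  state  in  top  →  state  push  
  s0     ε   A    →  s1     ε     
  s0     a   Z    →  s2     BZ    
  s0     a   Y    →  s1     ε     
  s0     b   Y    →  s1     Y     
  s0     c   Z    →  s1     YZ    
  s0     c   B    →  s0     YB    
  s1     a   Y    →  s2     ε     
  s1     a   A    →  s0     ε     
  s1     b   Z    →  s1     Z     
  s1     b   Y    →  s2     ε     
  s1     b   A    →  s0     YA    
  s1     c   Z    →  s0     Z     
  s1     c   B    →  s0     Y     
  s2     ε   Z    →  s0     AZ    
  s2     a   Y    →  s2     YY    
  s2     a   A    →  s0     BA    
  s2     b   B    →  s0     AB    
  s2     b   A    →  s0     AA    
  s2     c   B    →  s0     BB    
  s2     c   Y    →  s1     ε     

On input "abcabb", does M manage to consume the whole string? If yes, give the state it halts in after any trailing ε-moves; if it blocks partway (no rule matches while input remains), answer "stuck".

s1

(s0, abcabb, Z) ⊢ (s2, bcabb, BZ) ⊢ (s0, cabb, ABZ) ⊢ (s1, cabb, BZ) ⊢ (s0, abb, YZ) ⊢ (s1, bb, Z) ⊢ (s1, b, Z) ⊢ (s1, ε, Z)
All input consumed; M is in state s1.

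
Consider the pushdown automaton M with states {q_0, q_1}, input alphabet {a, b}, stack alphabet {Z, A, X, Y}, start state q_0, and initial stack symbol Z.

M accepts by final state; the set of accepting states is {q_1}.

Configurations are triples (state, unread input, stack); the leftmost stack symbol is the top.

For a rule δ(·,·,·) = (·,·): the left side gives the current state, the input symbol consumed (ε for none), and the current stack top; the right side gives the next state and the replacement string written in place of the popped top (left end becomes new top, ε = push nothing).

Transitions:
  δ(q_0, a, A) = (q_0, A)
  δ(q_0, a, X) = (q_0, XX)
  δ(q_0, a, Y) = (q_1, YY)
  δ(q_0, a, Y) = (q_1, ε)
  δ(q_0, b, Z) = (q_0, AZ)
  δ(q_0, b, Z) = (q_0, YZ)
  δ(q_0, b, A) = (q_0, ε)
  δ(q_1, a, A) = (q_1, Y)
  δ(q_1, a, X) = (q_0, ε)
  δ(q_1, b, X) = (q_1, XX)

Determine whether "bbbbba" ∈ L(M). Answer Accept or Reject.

One accepting computation: (q_0, bbbbba, Z) ⊢ (q_0, bbbba, AZ) ⊢ (q_0, bbba, Z) ⊢ (q_0, bba, AZ) ⊢ (q_0, ba, Z) ⊢ (q_0, a, YZ) ⊢ (q_1, ε, YYZ)
All input consumed and state q_1 ∈ F.

Accept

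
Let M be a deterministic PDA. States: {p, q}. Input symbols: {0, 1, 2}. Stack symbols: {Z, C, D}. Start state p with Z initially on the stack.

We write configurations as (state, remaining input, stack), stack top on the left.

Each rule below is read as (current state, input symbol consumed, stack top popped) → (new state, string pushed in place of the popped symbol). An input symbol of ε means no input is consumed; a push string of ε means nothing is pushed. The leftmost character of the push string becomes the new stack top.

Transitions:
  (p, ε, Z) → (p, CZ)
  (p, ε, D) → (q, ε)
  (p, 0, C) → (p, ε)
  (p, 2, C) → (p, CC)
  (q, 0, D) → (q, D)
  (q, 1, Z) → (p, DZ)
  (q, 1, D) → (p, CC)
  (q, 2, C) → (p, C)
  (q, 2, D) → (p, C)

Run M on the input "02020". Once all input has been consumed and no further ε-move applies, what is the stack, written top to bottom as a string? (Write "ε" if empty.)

(p, 02020, Z) ⊢ (p, 02020, CZ) ⊢ (p, 2020, Z) ⊢ (p, 2020, CZ) ⊢ (p, 020, CCZ) ⊢ (p, 20, CZ) ⊢ (p, 0, CCZ) ⊢ (p, ε, CZ)
All input consumed in state p with stack CZ.

CZ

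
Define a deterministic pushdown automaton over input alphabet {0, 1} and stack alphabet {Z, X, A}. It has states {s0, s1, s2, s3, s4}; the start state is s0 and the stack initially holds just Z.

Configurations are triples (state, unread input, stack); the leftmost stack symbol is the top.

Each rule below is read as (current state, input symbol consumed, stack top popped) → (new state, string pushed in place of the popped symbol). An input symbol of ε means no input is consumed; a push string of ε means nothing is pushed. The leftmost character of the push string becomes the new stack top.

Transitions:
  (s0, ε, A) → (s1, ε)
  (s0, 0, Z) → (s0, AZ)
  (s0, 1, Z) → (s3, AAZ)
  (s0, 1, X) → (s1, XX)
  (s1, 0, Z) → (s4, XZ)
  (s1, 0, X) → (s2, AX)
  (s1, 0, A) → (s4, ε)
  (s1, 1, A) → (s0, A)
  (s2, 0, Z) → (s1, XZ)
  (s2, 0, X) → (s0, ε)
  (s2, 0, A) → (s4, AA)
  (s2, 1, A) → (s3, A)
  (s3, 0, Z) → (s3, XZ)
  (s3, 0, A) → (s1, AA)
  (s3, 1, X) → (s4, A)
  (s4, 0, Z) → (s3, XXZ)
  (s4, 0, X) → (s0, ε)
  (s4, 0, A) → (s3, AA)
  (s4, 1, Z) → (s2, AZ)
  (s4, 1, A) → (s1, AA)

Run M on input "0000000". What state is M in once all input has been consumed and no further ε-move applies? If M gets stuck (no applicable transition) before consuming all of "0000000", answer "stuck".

(s0, 0000000, Z) ⊢ (s0, 000000, AZ) ⊢ (s1, 000000, Z) ⊢ (s4, 00000, XZ) ⊢ (s0, 0000, Z) ⊢ (s0, 000, AZ) ⊢ (s1, 000, Z) ⊢ (s4, 00, XZ) ⊢ (s0, 0, Z) ⊢ (s0, ε, AZ) ⊢ (s1, ε, Z)
All input consumed; M is in state s1.

s1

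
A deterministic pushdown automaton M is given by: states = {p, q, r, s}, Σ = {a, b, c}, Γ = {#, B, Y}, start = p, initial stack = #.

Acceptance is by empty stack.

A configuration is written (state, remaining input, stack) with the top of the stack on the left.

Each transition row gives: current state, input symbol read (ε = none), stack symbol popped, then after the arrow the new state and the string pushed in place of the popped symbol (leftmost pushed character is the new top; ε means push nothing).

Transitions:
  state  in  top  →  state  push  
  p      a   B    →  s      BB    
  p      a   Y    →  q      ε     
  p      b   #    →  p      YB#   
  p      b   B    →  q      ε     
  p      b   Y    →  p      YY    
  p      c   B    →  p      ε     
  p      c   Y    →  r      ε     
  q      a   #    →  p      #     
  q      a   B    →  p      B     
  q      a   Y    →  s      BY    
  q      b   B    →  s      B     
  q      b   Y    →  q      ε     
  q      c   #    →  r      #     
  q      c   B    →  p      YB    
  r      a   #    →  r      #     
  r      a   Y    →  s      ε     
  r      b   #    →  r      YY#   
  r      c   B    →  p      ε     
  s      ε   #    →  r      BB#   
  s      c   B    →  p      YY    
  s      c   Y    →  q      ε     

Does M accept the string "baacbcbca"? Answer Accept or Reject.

(p, baacbcbca, #)
  read b, top #: go to p, push YB# → (p, aacbcbca, YB#)
  read a, top Y: go to q, push ε → (q, acbcbca, B#)
  read a, top B: go to p, push B → (p, cbcbca, B#)
  read c, top B: go to p, push ε → (p, bcbca, #)
  read b, top #: go to p, push YB# → (p, cbca, YB#)
  read c, top Y: go to r, push ε → (r, bca, B#)
No transition applies at (r, bca, B#); input not fully consumed.

Reject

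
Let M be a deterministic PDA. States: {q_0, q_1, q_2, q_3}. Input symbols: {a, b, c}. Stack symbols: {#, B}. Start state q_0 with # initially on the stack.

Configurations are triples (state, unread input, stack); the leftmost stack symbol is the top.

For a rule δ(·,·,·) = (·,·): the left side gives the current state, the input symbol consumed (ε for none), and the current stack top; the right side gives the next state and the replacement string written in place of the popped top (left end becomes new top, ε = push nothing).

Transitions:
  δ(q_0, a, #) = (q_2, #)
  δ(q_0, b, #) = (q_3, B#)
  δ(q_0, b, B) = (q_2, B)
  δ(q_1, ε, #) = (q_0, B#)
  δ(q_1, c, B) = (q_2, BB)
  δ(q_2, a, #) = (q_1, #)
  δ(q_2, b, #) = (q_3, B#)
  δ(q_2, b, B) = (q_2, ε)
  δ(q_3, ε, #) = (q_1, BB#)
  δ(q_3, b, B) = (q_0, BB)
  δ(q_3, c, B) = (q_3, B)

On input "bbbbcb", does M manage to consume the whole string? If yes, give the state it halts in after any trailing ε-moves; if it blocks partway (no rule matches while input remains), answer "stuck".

stuck

(q_0, bbbbcb, #) ⊢ (q_3, bbbcb, B#) ⊢ (q_0, bbcb, BB#) ⊢ (q_2, bcb, BB#) ⊢ (q_2, cb, B#)
No transition for (q_2, c, top B); M blocks with input cb remaining.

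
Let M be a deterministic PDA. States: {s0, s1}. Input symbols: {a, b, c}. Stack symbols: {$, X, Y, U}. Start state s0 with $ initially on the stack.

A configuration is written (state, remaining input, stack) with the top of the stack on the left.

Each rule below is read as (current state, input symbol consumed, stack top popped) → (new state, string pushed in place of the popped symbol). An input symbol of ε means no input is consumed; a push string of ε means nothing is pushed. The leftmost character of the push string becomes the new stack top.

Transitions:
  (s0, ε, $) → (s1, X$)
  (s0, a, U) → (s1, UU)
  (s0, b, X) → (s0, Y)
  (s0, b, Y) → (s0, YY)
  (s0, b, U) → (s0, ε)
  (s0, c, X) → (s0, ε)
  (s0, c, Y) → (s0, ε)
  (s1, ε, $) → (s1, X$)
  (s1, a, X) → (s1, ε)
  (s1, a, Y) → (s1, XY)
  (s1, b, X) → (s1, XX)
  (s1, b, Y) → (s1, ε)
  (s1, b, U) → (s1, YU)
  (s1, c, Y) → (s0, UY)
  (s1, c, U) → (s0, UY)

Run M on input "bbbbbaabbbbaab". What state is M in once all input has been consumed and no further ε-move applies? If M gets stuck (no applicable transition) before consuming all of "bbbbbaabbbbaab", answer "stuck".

(s0, bbbbbaabbbbaab, $) ⊢ (s1, bbbbbaabbbbaab, X$) ⊢ (s1, bbbbaabbbbaab, XX$) ⊢ (s1, bbbaabbbbaab, XXX$) ⊢ (s1, bbaabbbbaab, XXXX$) ⊢ (s1, baabbbbaab, XXXXX$) ⊢ (s1, aabbbbaab, XXXXXX$) ⊢ (s1, abbbbaab, XXXXX$) ⊢ (s1, bbbbaab, XXXX$) ⊢ (s1, bbbaab, XXXXX$) ⊢ (s1, bbaab, XXXXXX$) ⊢ (s1, baab, XXXXXXX$) ⊢ (s1, aab, XXXXXXXX$) ⊢ (s1, ab, XXXXXXX$) ⊢ (s1, b, XXXXXX$) ⊢ (s1, ε, XXXXXXX$)
All input consumed; M is in state s1.

s1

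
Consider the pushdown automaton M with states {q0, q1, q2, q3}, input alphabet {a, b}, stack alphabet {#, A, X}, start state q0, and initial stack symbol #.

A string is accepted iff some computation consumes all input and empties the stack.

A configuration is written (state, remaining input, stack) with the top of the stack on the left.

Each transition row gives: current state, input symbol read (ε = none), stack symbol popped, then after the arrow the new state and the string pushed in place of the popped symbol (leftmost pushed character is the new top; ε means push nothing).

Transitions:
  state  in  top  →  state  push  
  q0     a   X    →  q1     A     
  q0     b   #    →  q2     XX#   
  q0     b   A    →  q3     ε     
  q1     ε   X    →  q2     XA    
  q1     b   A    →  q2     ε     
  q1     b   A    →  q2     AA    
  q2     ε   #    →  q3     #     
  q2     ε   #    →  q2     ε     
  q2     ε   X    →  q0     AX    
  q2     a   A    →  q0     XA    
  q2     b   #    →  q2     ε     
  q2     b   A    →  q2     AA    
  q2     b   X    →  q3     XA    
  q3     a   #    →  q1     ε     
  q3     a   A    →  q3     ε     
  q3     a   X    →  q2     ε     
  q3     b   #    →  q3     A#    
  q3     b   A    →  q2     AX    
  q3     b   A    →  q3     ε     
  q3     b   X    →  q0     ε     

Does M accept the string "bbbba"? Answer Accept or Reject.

Accept

One accepting computation: (q0, bbbba, #) ⊢ (q2, bbba, XX#) ⊢ (q3, bba, XAX#) ⊢ (q0, ba, AX#) ⊢ (q3, a, X#) ⊢ (q2, ε, #) ⊢ (q2, ε, ε)
All input consumed and the stack is empty.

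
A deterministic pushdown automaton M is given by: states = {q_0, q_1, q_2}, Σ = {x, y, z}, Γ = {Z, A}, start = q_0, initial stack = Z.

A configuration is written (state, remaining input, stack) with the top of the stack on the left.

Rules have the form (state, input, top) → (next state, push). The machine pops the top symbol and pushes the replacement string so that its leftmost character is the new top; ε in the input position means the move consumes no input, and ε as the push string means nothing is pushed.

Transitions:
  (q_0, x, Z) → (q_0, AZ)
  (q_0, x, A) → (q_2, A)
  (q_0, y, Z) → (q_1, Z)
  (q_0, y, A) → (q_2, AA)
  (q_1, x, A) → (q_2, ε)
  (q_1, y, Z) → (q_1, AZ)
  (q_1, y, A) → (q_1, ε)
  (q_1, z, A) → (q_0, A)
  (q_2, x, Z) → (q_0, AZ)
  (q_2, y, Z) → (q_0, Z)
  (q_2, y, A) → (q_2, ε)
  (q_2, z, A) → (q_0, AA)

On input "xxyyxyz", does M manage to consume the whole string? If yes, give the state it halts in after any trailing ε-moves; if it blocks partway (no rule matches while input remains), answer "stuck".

q_0

(q_0, xxyyxyz, Z)
  read x, top Z: go to q_0, push AZ → (q_0, xyyxyz, AZ)
  read x, top A: go to q_2, push A → (q_2, yyxyz, AZ)
  read y, top A: go to q_2, push ε → (q_2, yxyz, Z)
  read y, top Z: go to q_0, push Z → (q_0, xyz, Z)
  read x, top Z: go to q_0, push AZ → (q_0, yz, AZ)
  read y, top A: go to q_2, push AA → (q_2, z, AAZ)
  read z, top A: go to q_0, push AA → (q_0, ε, AAAZ)
All input consumed; M is in state q_0.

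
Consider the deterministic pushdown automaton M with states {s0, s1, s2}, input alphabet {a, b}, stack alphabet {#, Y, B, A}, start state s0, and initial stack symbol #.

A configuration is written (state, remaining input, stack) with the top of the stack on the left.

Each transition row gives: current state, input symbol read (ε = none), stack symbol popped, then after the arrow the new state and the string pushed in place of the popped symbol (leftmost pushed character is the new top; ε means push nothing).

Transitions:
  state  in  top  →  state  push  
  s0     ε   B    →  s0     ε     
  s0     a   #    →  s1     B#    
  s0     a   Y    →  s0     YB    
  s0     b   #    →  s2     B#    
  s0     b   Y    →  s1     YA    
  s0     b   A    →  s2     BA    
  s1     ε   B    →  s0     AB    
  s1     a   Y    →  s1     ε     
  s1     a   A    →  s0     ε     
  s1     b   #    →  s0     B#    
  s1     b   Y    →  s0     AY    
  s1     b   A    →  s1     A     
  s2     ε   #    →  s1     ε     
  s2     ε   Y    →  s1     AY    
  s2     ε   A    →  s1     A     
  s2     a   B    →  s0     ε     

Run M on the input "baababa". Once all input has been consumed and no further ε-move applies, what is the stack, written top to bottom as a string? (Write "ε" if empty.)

(s0, baababa, #)
  read b, top #: go to s2, push B# → (s2, aababa, B#)
  read a, top B: go to s0, push ε → (s0, ababa, #)
  read a, top #: go to s1, push B# → (s1, baba, B#)
  ε-move, top B: go to s0, push AB → (s0, baba, AB#)
  read b, top A: go to s2, push BA → (s2, aba, BAB#)
  read a, top B: go to s0, push ε → (s0, ba, AB#)
  read b, top A: go to s2, push BA → (s2, a, BAB#)
  read a, top B: go to s0, push ε → (s0, ε, AB#)
All input consumed in state s0 with stack AB#.

AB#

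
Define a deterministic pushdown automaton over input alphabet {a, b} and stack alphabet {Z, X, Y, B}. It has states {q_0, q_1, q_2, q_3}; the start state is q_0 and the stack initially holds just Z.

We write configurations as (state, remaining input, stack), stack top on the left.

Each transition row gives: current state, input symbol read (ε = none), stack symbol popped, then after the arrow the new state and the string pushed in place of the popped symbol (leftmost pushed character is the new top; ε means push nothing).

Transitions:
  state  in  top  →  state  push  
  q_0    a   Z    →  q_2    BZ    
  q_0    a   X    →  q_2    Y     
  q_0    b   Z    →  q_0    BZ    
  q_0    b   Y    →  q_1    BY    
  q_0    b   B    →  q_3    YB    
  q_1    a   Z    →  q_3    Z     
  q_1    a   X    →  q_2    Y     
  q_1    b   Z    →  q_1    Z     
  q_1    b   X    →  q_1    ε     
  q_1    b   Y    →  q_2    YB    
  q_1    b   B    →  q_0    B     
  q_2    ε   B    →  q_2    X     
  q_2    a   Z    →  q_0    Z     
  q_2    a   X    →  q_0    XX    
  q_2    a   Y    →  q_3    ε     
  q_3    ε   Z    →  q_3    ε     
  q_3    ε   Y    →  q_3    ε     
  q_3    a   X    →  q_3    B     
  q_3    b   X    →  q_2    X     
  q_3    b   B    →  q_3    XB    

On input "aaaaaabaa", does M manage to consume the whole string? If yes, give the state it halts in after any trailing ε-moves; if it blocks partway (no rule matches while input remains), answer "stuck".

stuck

(q_0, aaaaaabaa, Z)
  read a, top Z: go to q_2, push BZ → (q_2, aaaaabaa, BZ)
  ε-move, top B: go to q_2, push X → (q_2, aaaaabaa, XZ)
  read a, top X: go to q_0, push XX → (q_0, aaaabaa, XXZ)
  read a, top X: go to q_2, push Y → (q_2, aaabaa, YXZ)
  read a, top Y: go to q_3, push ε → (q_3, aabaa, XZ)
  read a, top X: go to q_3, push B → (q_3, abaa, BZ)
No transition for (q_3, a, top B); M blocks with input abaa remaining.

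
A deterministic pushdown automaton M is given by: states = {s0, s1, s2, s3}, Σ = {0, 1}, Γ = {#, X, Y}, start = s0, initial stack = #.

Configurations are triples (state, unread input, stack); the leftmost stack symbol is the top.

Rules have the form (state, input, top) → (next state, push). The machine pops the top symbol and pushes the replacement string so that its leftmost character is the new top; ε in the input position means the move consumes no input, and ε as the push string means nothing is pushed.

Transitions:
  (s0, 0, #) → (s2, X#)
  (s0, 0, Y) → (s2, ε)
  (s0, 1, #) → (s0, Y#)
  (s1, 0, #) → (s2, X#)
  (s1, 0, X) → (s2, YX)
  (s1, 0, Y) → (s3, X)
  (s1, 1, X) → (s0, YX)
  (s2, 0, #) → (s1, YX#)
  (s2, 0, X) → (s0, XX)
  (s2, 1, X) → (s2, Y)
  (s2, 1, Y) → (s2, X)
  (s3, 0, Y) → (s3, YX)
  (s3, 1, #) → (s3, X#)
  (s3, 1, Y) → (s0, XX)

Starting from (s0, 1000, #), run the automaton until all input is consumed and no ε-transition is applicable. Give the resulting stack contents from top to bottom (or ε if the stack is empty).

XX#

(s0, 1000, #)
  read 1, top #: go to s0, push Y# → (s0, 000, Y#)
  read 0, top Y: go to s2, push ε → (s2, 00, #)
  read 0, top #: go to s1, push YX# → (s1, 0, YX#)
  read 0, top Y: go to s3, push X → (s3, ε, XX#)
All input consumed in state s3 with stack XX#.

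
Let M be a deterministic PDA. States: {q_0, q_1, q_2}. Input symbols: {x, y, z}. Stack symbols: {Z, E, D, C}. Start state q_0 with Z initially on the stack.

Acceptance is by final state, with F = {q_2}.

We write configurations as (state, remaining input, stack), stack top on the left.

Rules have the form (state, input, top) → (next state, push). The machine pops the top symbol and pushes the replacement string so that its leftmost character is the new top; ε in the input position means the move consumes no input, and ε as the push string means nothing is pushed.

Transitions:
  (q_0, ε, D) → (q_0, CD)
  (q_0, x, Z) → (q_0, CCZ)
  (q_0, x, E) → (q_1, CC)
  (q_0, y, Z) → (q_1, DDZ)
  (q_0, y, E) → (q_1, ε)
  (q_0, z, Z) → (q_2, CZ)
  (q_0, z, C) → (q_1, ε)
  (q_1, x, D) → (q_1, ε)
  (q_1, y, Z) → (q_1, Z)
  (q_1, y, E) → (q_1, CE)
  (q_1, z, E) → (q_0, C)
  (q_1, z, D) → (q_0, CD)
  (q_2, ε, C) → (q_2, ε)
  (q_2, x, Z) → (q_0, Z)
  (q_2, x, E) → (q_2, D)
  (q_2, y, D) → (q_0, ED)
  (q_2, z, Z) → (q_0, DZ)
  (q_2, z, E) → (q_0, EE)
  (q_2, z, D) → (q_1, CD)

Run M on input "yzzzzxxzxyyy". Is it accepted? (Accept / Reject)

(q_0, yzzzzxxzxyyy, Z)
  read y, top Z: go to q_1, push DDZ → (q_1, zzzzxxzxyyy, DDZ)
  read z, top D: go to q_0, push CD → (q_0, zzzxxzxyyy, CDDZ)
  read z, top C: go to q_1, push ε → (q_1, zzxxzxyyy, DDZ)
  read z, top D: go to q_0, push CD → (q_0, zxxzxyyy, CDDZ)
  read z, top C: go to q_1, push ε → (q_1, xxzxyyy, DDZ)
  read x, top D: go to q_1, push ε → (q_1, xzxyyy, DZ)
  read x, top D: go to q_1, push ε → (q_1, zxyyy, Z)
No transition applies at (q_1, zxyyy, Z); input not fully consumed.

Reject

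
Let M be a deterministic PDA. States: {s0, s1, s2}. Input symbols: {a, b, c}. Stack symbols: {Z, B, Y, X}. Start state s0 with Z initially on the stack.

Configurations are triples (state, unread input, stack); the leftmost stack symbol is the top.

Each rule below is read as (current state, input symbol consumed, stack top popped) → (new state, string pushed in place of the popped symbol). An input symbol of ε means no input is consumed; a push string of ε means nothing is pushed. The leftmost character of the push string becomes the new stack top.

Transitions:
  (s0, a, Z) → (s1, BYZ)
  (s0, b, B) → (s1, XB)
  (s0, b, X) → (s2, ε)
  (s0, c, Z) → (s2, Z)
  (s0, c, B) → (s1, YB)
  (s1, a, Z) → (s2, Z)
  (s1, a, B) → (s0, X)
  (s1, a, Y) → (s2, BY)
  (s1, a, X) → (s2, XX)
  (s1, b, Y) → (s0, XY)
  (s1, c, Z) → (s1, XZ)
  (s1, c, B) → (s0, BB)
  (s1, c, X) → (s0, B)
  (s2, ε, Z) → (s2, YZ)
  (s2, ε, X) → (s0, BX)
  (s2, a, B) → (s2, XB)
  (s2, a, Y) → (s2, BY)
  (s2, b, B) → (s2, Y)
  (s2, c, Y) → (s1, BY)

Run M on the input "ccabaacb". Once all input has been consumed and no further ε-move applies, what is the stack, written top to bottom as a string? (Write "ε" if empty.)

(s0, ccabaacb, Z)
  read c, top Z: go to s2, push Z → (s2, cabaacb, Z)
  ε-move, top Z: go to s2, push YZ → (s2, cabaacb, YZ)
  read c, top Y: go to s1, push BY → (s1, abaacb, BYZ)
  read a, top B: go to s0, push X → (s0, baacb, XYZ)
  read b, top X: go to s2, push ε → (s2, aacb, YZ)
  read a, top Y: go to s2, push BY → (s2, acb, BYZ)
  read a, top B: go to s2, push XB → (s2, cb, XBYZ)
  ε-move, top X: go to s0, push BX → (s0, cb, BXBYZ)
  read c, top B: go to s1, push YB → (s1, b, YBXBYZ)
  read b, top Y: go to s0, push XY → (s0, ε, XYBXBYZ)
All input consumed in state s0 with stack XYBXBYZ.

XYBXBYZ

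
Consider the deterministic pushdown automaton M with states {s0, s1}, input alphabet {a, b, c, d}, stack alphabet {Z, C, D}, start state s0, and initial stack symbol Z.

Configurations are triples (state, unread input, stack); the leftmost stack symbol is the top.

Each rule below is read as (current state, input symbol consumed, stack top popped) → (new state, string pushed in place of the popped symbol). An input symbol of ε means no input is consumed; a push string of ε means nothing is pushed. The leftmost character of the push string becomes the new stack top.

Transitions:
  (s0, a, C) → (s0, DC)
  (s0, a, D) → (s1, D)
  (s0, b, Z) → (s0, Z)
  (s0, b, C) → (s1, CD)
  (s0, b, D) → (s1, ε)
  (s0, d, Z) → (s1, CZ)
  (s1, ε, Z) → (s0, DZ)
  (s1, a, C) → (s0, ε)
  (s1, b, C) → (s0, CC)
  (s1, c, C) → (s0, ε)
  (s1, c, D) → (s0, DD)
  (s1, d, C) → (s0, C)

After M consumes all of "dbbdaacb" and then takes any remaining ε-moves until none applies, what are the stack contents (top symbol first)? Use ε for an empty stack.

(s0, dbbdaacb, Z)
  read d, top Z: go to s1, push CZ → (s1, bbdaacb, CZ)
  read b, top C: go to s0, push CC → (s0, bdaacb, CCZ)
  read b, top C: go to s1, push CD → (s1, daacb, CDCZ)
  read d, top C: go to s0, push C → (s0, aacb, CDCZ)
  read a, top C: go to s0, push DC → (s0, acb, DCDCZ)
  read a, top D: go to s1, push D → (s1, cb, DCDCZ)
  read c, top D: go to s0, push DD → (s0, b, DDCDCZ)
  read b, top D: go to s1, push ε → (s1, ε, DCDCZ)
All input consumed in state s1 with stack DCDCZ.

DCDCZ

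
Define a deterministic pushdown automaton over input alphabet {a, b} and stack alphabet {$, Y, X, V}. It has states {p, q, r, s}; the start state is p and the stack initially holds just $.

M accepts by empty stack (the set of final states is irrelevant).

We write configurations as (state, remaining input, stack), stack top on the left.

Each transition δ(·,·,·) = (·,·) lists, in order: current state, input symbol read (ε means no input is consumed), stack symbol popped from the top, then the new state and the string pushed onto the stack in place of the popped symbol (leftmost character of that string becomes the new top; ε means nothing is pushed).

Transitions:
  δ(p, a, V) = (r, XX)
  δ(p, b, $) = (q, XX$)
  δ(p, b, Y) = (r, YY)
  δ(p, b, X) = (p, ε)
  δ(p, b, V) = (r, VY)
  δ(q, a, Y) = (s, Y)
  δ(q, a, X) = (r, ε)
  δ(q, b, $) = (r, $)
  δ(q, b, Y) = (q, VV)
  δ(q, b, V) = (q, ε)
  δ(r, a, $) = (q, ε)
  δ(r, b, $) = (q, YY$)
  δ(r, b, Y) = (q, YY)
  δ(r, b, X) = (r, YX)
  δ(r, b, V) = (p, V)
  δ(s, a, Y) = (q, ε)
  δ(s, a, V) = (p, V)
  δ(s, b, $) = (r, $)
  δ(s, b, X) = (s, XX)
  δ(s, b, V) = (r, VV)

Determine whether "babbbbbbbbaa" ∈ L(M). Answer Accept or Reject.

Accept

(p, babbbbbbbbaa, $) ⊢ (q, abbbbbbbbaa, XX$) ⊢ (r, bbbbbbbbaa, X$) ⊢ (r, bbbbbbbaa, YX$) ⊢ (q, bbbbbbaa, YYX$) ⊢ (q, bbbbbaa, VVYX$) ⊢ (q, bbbbaa, VYX$) ⊢ (q, bbbaa, YX$) ⊢ (q, bbaa, VVX$) ⊢ (q, baa, VX$) ⊢ (q, aa, X$) ⊢ (r, a, $) ⊢ (q, ε, ε)
All input consumed and the stack is empty.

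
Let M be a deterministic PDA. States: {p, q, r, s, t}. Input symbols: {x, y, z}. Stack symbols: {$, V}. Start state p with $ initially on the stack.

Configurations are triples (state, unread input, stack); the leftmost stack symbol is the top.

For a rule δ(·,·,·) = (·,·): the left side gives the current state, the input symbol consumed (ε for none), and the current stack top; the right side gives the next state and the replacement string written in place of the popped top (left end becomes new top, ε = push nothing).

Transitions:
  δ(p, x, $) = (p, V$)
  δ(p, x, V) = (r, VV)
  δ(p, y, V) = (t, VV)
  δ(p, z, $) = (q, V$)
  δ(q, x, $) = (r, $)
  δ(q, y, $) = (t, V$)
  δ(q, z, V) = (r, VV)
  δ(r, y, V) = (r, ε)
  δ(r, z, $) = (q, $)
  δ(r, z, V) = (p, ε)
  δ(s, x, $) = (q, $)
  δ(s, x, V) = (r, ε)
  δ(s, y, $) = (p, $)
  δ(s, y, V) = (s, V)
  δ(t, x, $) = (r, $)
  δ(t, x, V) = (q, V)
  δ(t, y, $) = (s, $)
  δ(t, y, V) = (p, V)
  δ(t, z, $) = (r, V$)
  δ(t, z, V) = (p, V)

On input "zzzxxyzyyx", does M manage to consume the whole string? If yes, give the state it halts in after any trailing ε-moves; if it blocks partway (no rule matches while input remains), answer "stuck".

stuck

(p, zzzxxyzyyx, $) ⊢ (q, zzxxyzyyx, V$) ⊢ (r, zxxyzyyx, VV$) ⊢ (p, xxyzyyx, V$) ⊢ (r, xyzyyx, VV$)
No transition for (r, x, top V); M blocks with input xyzyyx remaining.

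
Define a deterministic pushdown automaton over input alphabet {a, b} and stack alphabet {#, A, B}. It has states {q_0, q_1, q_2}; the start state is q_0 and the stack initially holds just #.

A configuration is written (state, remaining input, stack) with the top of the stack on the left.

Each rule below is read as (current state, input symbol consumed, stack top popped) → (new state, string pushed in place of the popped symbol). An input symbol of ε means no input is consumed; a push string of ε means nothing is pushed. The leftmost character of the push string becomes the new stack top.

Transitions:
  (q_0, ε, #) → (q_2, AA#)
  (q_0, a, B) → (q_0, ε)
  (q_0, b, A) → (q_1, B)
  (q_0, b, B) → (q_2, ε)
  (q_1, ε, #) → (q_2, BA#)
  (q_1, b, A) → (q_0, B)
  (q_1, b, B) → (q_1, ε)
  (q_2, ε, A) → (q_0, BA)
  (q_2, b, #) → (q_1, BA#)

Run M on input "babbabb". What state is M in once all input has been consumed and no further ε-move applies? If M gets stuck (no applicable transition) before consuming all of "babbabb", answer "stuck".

(q_0, babbabb, #)
  ε-move, top #: go to q_2, push AA# → (q_2, babbabb, AA#)
  ε-move, top A: go to q_0, push BA → (q_0, babbabb, BAA#)
  read b, top B: go to q_2, push ε → (q_2, abbabb, AA#)
  ε-move, top A: go to q_0, push BA → (q_0, abbabb, BAA#)
  read a, top B: go to q_0, push ε → (q_0, bbabb, AA#)
  read b, top A: go to q_1, push B → (q_1, babb, BA#)
  read b, top B: go to q_1, push ε → (q_1, abb, A#)
No transition for (q_1, a, top A); M blocks with input abb remaining.

stuck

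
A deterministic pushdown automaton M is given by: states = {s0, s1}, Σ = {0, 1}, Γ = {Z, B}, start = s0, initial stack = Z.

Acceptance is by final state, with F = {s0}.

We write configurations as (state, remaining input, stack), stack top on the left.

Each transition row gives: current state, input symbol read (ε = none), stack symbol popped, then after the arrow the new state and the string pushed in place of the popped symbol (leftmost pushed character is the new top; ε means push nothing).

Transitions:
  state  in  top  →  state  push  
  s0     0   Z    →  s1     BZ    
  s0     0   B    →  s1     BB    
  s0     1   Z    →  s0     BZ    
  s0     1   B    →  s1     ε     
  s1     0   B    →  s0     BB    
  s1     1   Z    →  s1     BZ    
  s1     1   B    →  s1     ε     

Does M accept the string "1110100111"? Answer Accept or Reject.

Reject

(s0, 1110100111, Z)
  read 1, top Z: go to s0, push BZ → (s0, 110100111, BZ)
  read 1, top B: go to s1, push ε → (s1, 10100111, Z)
  read 1, top Z: go to s1, push BZ → (s1, 0100111, BZ)
  read 0, top B: go to s0, push BB → (s0, 100111, BBZ)
  read 1, top B: go to s1, push ε → (s1, 00111, BZ)
  read 0, top B: go to s0, push BB → (s0, 0111, BBZ)
  read 0, top B: go to s1, push BB → (s1, 111, BBBZ)
  read 1, top B: go to s1, push ε → (s1, 11, BBZ)
  read 1, top B: go to s1, push ε → (s1, 1, BZ)
  read 1, top B: go to s1, push ε → (s1, ε, Z)
All input consumed; state s1 ∉ F and no further ε-move applies.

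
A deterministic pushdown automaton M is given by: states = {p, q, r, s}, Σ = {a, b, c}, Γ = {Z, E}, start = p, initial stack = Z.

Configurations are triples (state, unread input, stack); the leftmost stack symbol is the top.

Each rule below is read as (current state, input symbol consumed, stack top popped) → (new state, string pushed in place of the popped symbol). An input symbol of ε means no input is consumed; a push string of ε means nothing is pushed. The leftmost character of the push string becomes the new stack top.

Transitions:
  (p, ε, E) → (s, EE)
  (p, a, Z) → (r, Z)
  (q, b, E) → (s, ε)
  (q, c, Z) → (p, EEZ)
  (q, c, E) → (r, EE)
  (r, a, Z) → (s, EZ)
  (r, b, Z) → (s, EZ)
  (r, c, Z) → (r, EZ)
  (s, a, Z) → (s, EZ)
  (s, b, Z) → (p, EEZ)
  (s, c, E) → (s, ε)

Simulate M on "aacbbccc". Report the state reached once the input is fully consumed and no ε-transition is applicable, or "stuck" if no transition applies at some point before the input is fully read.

stuck

(p, aacbbccc, Z)
  read a, top Z: go to r, push Z → (r, acbbccc, Z)
  read a, top Z: go to s, push EZ → (s, cbbccc, EZ)
  read c, top E: go to s, push ε → (s, bbccc, Z)
  read b, top Z: go to p, push EEZ → (p, bccc, EEZ)
  ε-move, top E: go to s, push EE → (s, bccc, EEEZ)
No transition for (s, b, top E); M blocks with input bccc remaining.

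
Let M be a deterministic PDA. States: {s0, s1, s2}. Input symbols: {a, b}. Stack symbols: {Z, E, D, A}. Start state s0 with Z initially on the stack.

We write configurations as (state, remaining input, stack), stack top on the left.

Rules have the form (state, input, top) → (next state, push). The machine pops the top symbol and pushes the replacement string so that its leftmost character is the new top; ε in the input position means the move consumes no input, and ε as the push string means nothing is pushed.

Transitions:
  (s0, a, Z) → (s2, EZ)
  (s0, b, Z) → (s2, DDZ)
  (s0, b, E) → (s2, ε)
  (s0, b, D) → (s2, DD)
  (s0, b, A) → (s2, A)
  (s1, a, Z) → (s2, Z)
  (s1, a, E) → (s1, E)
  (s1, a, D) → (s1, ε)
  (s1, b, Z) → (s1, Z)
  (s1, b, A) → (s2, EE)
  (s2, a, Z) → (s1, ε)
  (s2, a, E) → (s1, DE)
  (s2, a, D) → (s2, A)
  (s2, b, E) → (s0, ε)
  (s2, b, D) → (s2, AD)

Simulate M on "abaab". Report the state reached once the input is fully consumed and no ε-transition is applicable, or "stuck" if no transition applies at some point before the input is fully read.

stuck

(s0, abaab, Z) ⊢ (s2, baab, EZ) ⊢ (s0, aab, Z) ⊢ (s2, ab, EZ) ⊢ (s1, b, DEZ)
No transition for (s1, b, top D); M blocks with input b remaining.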